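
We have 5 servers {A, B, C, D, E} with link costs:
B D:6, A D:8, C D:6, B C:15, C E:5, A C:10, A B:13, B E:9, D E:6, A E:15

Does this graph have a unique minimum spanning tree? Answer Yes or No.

No

Kruskal: consider edges lightest-first.
C E (5): add. Components now {A} {B} {C,E} {D}
B D (6): add. Components now {A} {B,D} {C,E}
C D (6): add. Components now {A} {B,C,D,E}
D E (6): skip — D and E already connected.
A D (8): add. Components now {A,B,C,D,E}
Non-tree edge D E has weight 6, equal to the heaviest edge on its tree cycle — swapping gives another MST of the same weight. Not unique.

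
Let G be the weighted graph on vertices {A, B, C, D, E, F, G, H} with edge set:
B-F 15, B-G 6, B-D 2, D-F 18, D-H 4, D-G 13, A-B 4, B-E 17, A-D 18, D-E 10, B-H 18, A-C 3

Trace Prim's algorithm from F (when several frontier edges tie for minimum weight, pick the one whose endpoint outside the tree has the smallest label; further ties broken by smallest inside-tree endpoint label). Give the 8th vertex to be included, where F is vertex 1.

E

Prim's algorithm from F:
Step 1: frontier [B-F 15, D-F 18] → take B-F (15); add B.
Step 2: frontier [B-D 2, A-B 4, B-G 6, B-E 17, B-H 18, D-F 18] → take B-D (2); add D.
Step 3: frontier [A-B 4, B-G 6, B-E 17, B-H 18, D-H 4, D-E 10, D-G 13, A-D 18] → take A-B (4); add A.
Step 4: frontier [A-C 3, B-G 6, B-E 17, B-H 18, D-H 4, D-E 10, D-G 13] → take A-C (3); add C.
Step 5: frontier [B-G 6, B-E 17, B-H 18, D-H 4, D-E 10, D-G 13] → take D-H (4); add H.
Step 6: frontier [B-G 6, B-E 17, D-E 10, D-G 13] → take B-G (6); add G.
Step 7: frontier [B-E 17, D-E 10] → take D-E (10); add E.
Vertex order: F, B, D, A, C, H, G, E. The 8th vertex is E.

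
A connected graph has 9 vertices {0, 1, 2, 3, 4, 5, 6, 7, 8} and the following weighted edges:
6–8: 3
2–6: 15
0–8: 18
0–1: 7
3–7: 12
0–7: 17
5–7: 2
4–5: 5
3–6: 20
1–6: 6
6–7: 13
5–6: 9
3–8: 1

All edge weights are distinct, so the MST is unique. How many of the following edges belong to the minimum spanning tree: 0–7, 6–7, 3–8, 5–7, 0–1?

3

Sort edges by weight, then run Kruskal:
3–8 (1): add — endpoints in different components.
5–7 (2): add — endpoints in different components.
6–8 (3): add — endpoints in different components.
4–5 (5): add — endpoints in different components.
1–6 (6): add — endpoints in different components.
0–1 (7): add — endpoints in different components.
5–6 (9): add — endpoints in different components.
3–7 (12): skip — 3 and 7 already connected.
6–7 (13): skip — 6 and 7 already connected.
2–6 (15): add — endpoints in different components.
MST edge set: {3–8, 5–7, 6–8, 4–5, 1–6, 0–1, 5–6, 2–6}.
Of the listed edges, {3–8, 5–7, 0–1} are in the MST → 3.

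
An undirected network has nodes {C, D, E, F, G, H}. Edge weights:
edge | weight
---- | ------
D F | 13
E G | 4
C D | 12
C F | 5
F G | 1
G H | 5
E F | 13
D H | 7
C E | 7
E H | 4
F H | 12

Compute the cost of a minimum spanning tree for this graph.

21

Prim, starting at G.
Step 1: frontier [F G 1, E G 4, G H 5] → take F G (1); add F.
Step 2: frontier [C F 5, F H 12, D F 13, E F 13, E G 4, G H 5] → take E G (4); add E.
Step 3: frontier [E H 4, C E 7, C F 5, F H 12, D F 13, G H 5] → take E H (4); add H.
Step 4: frontier [C E 7, C F 5, D F 13, D H 7] → take C F (5); add C.
Step 5: frontier [C D 12, D F 13, D H 7] → take D H (7); add D.
MST edges: F G, E G, E H, C F, D H; total weight 1+4+4+5+7 = 21.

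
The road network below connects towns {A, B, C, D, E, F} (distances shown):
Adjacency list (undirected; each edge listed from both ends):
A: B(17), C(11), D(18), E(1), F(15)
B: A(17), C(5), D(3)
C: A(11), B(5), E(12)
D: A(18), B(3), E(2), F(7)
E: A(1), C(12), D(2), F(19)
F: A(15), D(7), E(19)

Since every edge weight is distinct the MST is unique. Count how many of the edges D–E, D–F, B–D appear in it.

Kruskal's algorithm — process edges by increasing weight (ties by edge label):
A–E (1): add. Components now {A,E} {B} {C} {D} {F}
D–E (2): add. Components now {A,D,E} {B} {C} {F}
B–D (3): add. Components now {A,B,D,E} {C} {F}
B–C (5): add. Components now {A,B,C,D,E} {F}
D–F (7): add. Components now {A,B,C,D,E,F}
MST edge set: {A–E, D–E, B–D, B–C, D–F}.
Of the listed edges, {D–E, D–F, B–D} are in the MST → 3.

3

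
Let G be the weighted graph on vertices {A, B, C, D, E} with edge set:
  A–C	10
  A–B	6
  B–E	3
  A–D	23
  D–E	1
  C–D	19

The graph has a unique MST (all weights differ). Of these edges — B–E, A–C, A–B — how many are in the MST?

3

Kruskal: consider edges lightest-first.
D–E (1): add. Components now {A} {B} {C} {D,E}
B–E (3): add. Components now {A} {B,D,E} {C}
A–B (6): add. Components now {A,B,D,E} {C}
A–C (10): add. Components now {A,B,C,D,E}
MST edge set: {D–E, B–E, A–B, A–C}.
Of the listed edges, {B–E, A–C, A–B} are in the MST → 3.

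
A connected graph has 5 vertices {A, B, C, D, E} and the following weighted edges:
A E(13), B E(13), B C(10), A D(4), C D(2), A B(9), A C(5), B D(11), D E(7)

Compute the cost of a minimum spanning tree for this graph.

Kruskal's algorithm — process edges by increasing weight (ties by edge label):
C D (2): add. Components now {A} {B} {C,D} {E}
A D (4): add. Components now {A,C,D} {B} {E}
A C (5): skip — A and C already connected.
D E (7): add. Components now {A,C,D,E} {B}
A B (9): add. Components now {A,B,C,D,E}
MST edges: C D, A D, D E, A B; total weight 2+4+7+9 = 22.

22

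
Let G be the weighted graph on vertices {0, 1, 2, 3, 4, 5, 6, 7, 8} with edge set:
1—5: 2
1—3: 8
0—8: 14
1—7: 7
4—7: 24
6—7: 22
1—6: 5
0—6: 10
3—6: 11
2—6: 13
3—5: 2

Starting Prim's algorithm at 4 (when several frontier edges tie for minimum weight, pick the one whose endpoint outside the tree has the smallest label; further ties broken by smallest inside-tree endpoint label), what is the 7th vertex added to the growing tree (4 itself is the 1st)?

Prim's algorithm from 4:
Step 1: cheapest edge leaving the tree is 4—7 (24); add 7.
Step 2: cheapest edge leaving the tree is 1—7 (7); add 1.
Step 3: cheapest edge leaving the tree is 1—5 (2); add 5.
Step 4: cheapest edge leaving the tree is 3—5 (2); add 3.
Step 5: cheapest edge leaving the tree is 1—6 (5); add 6.
Step 6: cheapest edge leaving the tree is 0—6 (10); add 0.
Step 7: cheapest edge leaving the tree is 2—6 (13); add 2.
Step 8: cheapest edge leaving the tree is 0—8 (14); add 8.
Vertex order: 4, 7, 1, 5, 3, 6, 0, 2, 8. The 7th vertex is 0.

0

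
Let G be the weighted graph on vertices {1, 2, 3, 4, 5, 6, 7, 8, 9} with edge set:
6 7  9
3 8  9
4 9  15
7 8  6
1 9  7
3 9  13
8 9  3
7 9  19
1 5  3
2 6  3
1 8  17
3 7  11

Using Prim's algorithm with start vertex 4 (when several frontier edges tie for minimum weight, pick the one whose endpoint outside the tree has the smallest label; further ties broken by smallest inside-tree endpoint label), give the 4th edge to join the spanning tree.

Prim's algorithm from 4:
Step 1: cheapest edge leaving the tree is 4 9 (15); add 9.
Step 2: cheapest edge leaving the tree is 8 9 (3); add 8.
Step 3: cheapest edge leaving the tree is 7 8 (6); add 7.
Step 4: cheapest edge leaving the tree is 1 9 (7); add 1.
Step 5: cheapest edge leaving the tree is 1 5 (3); add 5.
Step 6: cheapest edge leaving the tree is 3 8 (9); add 3.
Step 7: cheapest edge leaving the tree is 6 7 (9); add 6.
Step 8: cheapest edge leaving the tree is 2 6 (3); add 2.
The 4th edge added is 1 9.

1-9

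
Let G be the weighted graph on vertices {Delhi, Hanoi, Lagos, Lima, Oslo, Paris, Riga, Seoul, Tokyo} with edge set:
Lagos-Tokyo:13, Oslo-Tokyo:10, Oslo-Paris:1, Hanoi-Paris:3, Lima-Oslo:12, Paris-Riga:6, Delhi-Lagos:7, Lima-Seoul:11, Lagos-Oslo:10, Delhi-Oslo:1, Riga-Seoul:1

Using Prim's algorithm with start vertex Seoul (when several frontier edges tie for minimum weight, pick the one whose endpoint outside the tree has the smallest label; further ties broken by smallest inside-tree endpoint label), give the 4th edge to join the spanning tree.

Delhi-Oslo

Prim's algorithm from Seoul:
Step 1: cheapest edge leaving the tree is Riga-Seoul (1); add Riga.
Step 2: cheapest edge leaving the tree is Paris-Riga (6); add Paris.
Step 3: cheapest edge leaving the tree is Oslo-Paris (1); add Oslo.
Step 4: cheapest edge leaving the tree is Delhi-Oslo (1); add Delhi.
Step 5: cheapest edge leaving the tree is Hanoi-Paris (3); add Hanoi.
Step 6: cheapest edge leaving the tree is Delhi-Lagos (7); add Lagos.
Step 7: cheapest edge leaving the tree is Oslo-Tokyo (10); add Tokyo.
Step 8: cheapest edge leaving the tree is Lima-Seoul (11); add Lima.
The 4th edge added is Delhi-Oslo.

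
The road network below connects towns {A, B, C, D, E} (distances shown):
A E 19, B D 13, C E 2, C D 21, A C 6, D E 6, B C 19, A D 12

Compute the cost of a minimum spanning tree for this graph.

27

Prim's algorithm from C:
Step 1: cheapest edge leaving the tree is C E (2); add E.
Step 2: cheapest edge leaving the tree is A C (6); add A.
Step 3: cheapest edge leaving the tree is D E (6); add D.
Step 4: cheapest edge leaving the tree is B D (13); add B.
MST edges: C E, A C, D E, B D; total weight 2+6+6+13 = 27.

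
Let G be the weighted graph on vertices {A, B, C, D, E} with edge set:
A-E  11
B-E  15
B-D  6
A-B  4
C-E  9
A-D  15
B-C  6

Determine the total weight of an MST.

25

Sort edges by weight, then run Kruskal:
A-B (4): add — endpoints in different components.
B-C (6): add — endpoints in different components.
B-D (6): add — endpoints in different components.
C-E (9): add — endpoints in different components.
MST edges: A-B, B-C, B-D, C-E; total weight 4+6+6+9 = 25.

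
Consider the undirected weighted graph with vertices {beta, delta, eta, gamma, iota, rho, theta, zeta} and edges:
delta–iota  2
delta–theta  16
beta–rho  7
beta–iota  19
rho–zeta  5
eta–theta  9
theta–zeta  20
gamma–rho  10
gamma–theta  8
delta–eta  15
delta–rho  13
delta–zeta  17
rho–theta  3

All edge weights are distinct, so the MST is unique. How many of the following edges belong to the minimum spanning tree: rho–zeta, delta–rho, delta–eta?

2

Kruskal's algorithm — process edges by increasing weight (ties by edge label):
delta–iota (2): add — endpoints in different components.
rho–theta (3): add — endpoints in different components.
rho–zeta (5): add — endpoints in different components.
beta–rho (7): add — endpoints in different components.
gamma–theta (8): add — endpoints in different components.
eta–theta (9): add — endpoints in different components.
gamma–rho (10): skip — rho and gamma already connected.
delta–rho (13): add — endpoints in different components.
MST edge set: {delta–iota, rho–theta, rho–zeta, beta–rho, gamma–theta, eta–theta, delta–rho}.
Of the listed edges, {rho–zeta, delta–rho} are in the MST → 2.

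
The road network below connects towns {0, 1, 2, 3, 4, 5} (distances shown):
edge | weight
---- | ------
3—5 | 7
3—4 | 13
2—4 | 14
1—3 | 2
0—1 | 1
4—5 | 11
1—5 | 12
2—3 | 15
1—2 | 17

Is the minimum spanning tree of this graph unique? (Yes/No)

Kruskal: consider edges lightest-first.
0—1 (1): add — endpoints in different components.
1—3 (2): add — endpoints in different components.
3—5 (7): add — endpoints in different components.
4—5 (11): add — endpoints in different components.
1—5 (12): skip — 1 and 5 already connected.
3—4 (13): skip — 3 and 4 already connected.
2—4 (14): add — endpoints in different components.
Every non-tree edge has weight strictly greater than the heaviest edge on the tree path between its endpoints, so the MST is unique.

Yes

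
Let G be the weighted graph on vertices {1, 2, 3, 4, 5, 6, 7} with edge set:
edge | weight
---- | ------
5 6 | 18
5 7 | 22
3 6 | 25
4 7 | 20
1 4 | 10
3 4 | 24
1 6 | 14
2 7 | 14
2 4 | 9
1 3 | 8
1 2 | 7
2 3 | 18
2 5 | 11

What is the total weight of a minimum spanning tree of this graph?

Sort edges by weight, then run Kruskal:
1 2 (7): add — endpoints in different components.
1 3 (8): add — endpoints in different components.
2 4 (9): add — endpoints in different components.
1 4 (10): skip — 1 and 4 already connected.
2 5 (11): add — endpoints in different components.
1 6 (14): add — endpoints in different components.
2 7 (14): add — endpoints in different components.
MST edges: 1 2, 1 3, 2 4, 2 5, 1 6, 2 7; total weight 7+8+9+11+14+14 = 63.

63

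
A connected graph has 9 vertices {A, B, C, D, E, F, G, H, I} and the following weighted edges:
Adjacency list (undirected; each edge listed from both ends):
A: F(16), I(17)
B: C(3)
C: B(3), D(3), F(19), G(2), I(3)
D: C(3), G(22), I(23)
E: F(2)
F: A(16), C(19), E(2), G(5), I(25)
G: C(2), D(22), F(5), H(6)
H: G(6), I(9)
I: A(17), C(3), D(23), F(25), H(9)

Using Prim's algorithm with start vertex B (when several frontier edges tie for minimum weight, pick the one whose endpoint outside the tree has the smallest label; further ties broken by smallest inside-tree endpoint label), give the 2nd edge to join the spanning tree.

Prim, starting at B.
Step 1: cheapest edge leaving the tree is B–C (3); add C.
Step 2: cheapest edge leaving the tree is C–G (2); add G.
Step 3: cheapest edge leaving the tree is C–D (3); add D.
Step 4: cheapest edge leaving the tree is C–I (3); add I.
Step 5: cheapest edge leaving the tree is F–G (5); add F.
Step 6: cheapest edge leaving the tree is E–F (2); add E.
Step 7: cheapest edge leaving the tree is G–H (6); add H.
Step 8: cheapest edge leaving the tree is A–F (16); add A.
The 2nd edge added is C–G.

C-G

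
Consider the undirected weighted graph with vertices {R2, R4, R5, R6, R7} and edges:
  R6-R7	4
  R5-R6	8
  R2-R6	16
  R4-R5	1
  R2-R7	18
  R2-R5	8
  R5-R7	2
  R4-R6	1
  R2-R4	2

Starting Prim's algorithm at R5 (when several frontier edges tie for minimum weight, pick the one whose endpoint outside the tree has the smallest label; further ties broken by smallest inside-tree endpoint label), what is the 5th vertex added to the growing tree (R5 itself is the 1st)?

R7

Prim, starting at R5.
Step 1: cheapest edge leaving the tree is R4-R5 (1); add R4.
Step 2: cheapest edge leaving the tree is R4-R6 (1); add R6.
Step 3: cheapest edge leaving the tree is R2-R4 (2); add R2.
Step 4: cheapest edge leaving the tree is R5-R7 (2); add R7.
Vertex order: R5, R4, R6, R2, R7. The 5th vertex is R7.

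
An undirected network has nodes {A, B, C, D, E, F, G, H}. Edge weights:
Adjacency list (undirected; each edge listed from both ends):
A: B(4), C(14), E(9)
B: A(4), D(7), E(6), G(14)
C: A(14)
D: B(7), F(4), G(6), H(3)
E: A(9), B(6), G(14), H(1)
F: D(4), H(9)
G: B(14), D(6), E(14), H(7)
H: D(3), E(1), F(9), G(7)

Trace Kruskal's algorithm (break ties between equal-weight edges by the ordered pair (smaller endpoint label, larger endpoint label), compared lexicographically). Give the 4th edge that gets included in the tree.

D-F

Sort edges by weight, then run Kruskal:
E H (1): add — endpoints in different components.
D H (3): add — endpoints in different components.
A B (4): add — endpoints in different components.
D F (4): add — endpoints in different components.
B E (6): add — endpoints in different components.
D G (6): add — endpoints in different components.
B D (7): skip — B and D already connected.
G H (7): skip — G and H already connected.
A E (9): skip — A and E already connected.
F H (9): skip — F and H already connected.
A C (14): add — endpoints in different components.
The 4th edge added is D F.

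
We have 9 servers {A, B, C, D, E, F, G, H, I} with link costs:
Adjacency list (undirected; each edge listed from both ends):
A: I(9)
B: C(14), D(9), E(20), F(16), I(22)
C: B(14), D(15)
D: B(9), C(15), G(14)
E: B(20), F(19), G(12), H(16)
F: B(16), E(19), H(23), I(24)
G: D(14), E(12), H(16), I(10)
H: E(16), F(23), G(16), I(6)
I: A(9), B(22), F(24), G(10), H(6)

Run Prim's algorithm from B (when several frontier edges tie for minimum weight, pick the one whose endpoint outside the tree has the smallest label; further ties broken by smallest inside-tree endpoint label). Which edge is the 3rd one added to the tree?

D-G

Prim, starting at B.
Step 1: cheapest edge leaving the tree is B-D (9); add D.
Step 2: cheapest edge leaving the tree is B-C (14); add C.
Step 3: cheapest edge leaving the tree is D-G (14); add G.
Step 4: cheapest edge leaving the tree is G-I (10); add I.
Step 5: cheapest edge leaving the tree is H-I (6); add H.
Step 6: cheapest edge leaving the tree is A-I (9); add A.
Step 7: cheapest edge leaving the tree is E-G (12); add E.
Step 8: cheapest edge leaving the tree is B-F (16); add F.
The 3rd edge added is D-G.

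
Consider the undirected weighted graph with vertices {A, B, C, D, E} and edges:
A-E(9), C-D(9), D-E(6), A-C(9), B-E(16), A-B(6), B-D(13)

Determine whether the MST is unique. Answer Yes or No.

No

Sort edges by weight, then run Kruskal:
A-B (6): add — endpoints in different components.
D-E (6): add — endpoints in different components.
A-C (9): add — endpoints in different components.
A-E (9): add — endpoints in different components.
Non-tree edge C-D has weight 9, equal to the heaviest edge on its tree cycle — swapping gives another MST of the same weight. Not unique.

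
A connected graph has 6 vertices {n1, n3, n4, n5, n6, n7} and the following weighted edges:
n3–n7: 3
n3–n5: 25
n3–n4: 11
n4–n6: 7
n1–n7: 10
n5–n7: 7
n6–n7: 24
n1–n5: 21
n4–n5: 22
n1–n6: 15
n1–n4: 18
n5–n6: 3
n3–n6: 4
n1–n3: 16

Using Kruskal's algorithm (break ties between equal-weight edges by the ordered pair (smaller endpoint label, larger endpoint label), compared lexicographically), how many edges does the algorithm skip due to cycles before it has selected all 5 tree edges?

1

Kruskal's algorithm — process edges by increasing weight (ties by edge label):
n3–n7 (3): add. Components now {n3,n7} {n1} {n5} {n4} {n6}
n5–n6 (3): add. Components now {n3,n7} {n1} {n5,n6} {n4}
n3–n6 (4): add. Components now {n3,n5,n6,n7} {n1} {n4}
n4–n6 (7): add. Components now {n3,n4,n5,n6,n7} {n1}
n5–n7 (7): skip — n7 and n5 already connected.
n1–n7 (10): add. Components now {n1,n3,n4,n5,n6,n7}
Edges rejected before the tree was complete: 1.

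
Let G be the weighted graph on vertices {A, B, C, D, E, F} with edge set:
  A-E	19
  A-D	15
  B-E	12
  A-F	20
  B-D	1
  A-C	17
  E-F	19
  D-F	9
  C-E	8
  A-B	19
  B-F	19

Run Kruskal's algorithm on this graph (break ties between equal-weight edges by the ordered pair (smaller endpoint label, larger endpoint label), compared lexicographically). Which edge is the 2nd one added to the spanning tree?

Sort edges by weight, then run Kruskal:
B-D (1): add. Components now {A} {B,D} {C} {E} {F}
C-E (8): add. Components now {A} {B,D} {C,E} {F}
D-F (9): add. Components now {A} {B,D,F} {C,E}
B-E (12): add. Components now {A} {B,C,D,E,F}
A-D (15): add. Components now {A,B,C,D,E,F}
The 2nd edge added is C-E.

C-E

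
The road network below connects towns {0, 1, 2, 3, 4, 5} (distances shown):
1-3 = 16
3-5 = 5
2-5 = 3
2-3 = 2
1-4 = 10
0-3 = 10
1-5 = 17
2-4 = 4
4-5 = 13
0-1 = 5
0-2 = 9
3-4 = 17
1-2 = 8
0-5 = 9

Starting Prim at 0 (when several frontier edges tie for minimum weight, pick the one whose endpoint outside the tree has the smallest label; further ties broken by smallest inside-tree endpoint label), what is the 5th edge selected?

2-4

Prim, starting at 0.
Step 1: frontier [0-1 5, 0-2 9, 0-5 9, 0-3 10] → take 0-1 (5); add 1.
Step 2: frontier [0-2 9, 0-5 9, 0-3 10, 1-2 8, 1-4 10, 1-3 16, 1-5 17] → take 1-2 (8); add 2.
Step 3: frontier [0-5 9, 0-3 10, 1-4 10, 1-3 16, 1-5 17, 2-3 2, 2-5 3, 2-4 4] → take 2-3 (2); add 3.
Step 4: frontier [0-5 9, 1-4 10, 1-5 17, 2-5 3, 2-4 4, 3-5 5, 3-4 17] → take 2-5 (3); add 5.
Step 5: frontier [1-4 10, 2-4 4, 3-4 17, 4-5 13] → take 2-4 (4); add 4.
The 5th edge added is 2-4.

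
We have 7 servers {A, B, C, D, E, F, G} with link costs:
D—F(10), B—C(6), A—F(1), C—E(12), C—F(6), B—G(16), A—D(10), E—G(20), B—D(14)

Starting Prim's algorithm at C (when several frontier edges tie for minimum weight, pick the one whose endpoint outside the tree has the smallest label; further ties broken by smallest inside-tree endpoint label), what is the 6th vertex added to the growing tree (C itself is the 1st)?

E

Grow the tree from C using Prim:
Step 1: cheapest edge leaving the tree is B—C (6); add B.
Step 2: cheapest edge leaving the tree is C—F (6); add F.
Step 3: cheapest edge leaving the tree is A—F (1); add A.
Step 4: cheapest edge leaving the tree is A—D (10); add D.
Step 5: cheapest edge leaving the tree is C—E (12); add E.
Step 6: cheapest edge leaving the tree is B—G (16); add G.
Vertex order: C, B, F, A, D, E, G. The 6th vertex is E.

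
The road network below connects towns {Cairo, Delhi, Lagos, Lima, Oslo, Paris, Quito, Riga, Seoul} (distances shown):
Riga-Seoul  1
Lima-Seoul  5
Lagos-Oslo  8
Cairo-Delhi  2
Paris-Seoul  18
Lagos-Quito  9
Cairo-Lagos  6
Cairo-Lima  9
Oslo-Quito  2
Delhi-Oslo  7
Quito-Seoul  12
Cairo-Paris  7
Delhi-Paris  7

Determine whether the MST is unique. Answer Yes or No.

No

Sort edges by weight, then run Kruskal:
Riga-Seoul (1): add — endpoints in different components.
Cairo-Delhi (2): add — endpoints in different components.
Oslo-Quito (2): add — endpoints in different components.
Lima-Seoul (5): add — endpoints in different components.
Cairo-Lagos (6): add — endpoints in different components.
Cairo-Paris (7): add — endpoints in different components.
Delhi-Oslo (7): add — endpoints in different components.
Delhi-Paris (7): skip — Paris and Delhi already connected.
Lagos-Oslo (8): skip — Oslo and Lagos already connected.
Cairo-Lima (9): add — endpoints in different components.
Non-tree edge Delhi-Paris has weight 7, equal to the heaviest edge on its tree cycle — swapping gives another MST of the same weight. Not unique.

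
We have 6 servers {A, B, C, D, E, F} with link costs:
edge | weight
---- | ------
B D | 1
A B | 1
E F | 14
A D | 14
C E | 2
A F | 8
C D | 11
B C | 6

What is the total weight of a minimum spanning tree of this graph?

18

Prim, starting at A.
Step 1: cheapest edge leaving the tree is A B (1); add B.
Step 2: cheapest edge leaving the tree is B D (1); add D.
Step 3: cheapest edge leaving the tree is B C (6); add C.
Step 4: cheapest edge leaving the tree is C E (2); add E.
Step 5: cheapest edge leaving the tree is A F (8); add F.
MST edges: A B, B D, B C, C E, A F; total weight 1+1+6+2+8 = 18.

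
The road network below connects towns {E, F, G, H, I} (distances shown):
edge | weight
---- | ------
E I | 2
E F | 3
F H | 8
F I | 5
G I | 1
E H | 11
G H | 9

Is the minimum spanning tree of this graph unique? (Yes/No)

Sort edges by weight, then run Kruskal:
G I (1): add — endpoints in different components.
E I (2): add — endpoints in different components.
E F (3): add — endpoints in different components.
F I (5): skip — F and I already connected.
F H (8): add — endpoints in different components.
Every non-tree edge has weight strictly greater than the heaviest edge on the tree path between its endpoints, so the MST is unique.

Yes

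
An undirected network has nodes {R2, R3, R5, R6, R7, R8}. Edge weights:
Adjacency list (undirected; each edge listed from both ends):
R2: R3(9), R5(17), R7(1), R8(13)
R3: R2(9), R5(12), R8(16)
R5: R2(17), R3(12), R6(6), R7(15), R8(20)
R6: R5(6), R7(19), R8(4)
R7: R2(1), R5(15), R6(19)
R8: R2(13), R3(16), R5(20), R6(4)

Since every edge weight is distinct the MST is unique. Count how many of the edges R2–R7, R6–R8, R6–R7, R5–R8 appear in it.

Kruskal: consider edges lightest-first.
R2–R7 (1): add. Components now {R3} {R5} {R2,R7} {R6} {R8}
R6–R8 (4): add. Components now {R3} {R5} {R2,R7} {R6,R8}
R5–R6 (6): add. Components now {R3} {R5,R6,R8} {R2,R7}
R2–R3 (9): add. Components now {R2,R3,R7} {R5,R6,R8}
R3–R5 (12): add. Components now {R2,R3,R5,R6,R7,R8}
MST edge set: {R2–R7, R6–R8, R5–R6, R2–R3, R3–R5}.
Of the listed edges, {R2–R7, R6–R8} are in the MST → 2.

2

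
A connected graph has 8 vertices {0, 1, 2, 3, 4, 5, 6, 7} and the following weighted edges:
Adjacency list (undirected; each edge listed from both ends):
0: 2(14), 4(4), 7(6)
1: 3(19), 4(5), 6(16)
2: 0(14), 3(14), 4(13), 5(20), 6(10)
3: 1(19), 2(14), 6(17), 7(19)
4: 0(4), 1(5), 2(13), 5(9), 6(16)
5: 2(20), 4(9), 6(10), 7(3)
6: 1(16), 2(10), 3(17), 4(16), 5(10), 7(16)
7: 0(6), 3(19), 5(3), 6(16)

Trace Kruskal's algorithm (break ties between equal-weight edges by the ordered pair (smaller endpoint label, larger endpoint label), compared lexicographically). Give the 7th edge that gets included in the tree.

2-3

Kruskal: consider edges lightest-first.
5-7 (3): add — endpoints in different components.
0-4 (4): add — endpoints in different components.
1-4 (5): add — endpoints in different components.
0-7 (6): add — endpoints in different components.
4-5 (9): skip — 4 and 5 already connected.
2-6 (10): add — endpoints in different components.
5-6 (10): add — endpoints in different components.
2-4 (13): skip — 2 and 4 already connected.
0-2 (14): skip — 0 and 2 already connected.
2-3 (14): add — endpoints in different components.
The 7th edge added is 2-3.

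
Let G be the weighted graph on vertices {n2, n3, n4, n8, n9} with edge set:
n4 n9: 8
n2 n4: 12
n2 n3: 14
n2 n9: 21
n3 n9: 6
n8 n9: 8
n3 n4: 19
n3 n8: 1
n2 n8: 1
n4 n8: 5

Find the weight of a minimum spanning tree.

13

Kruskal's algorithm — process edges by increasing weight (ties by edge label):
n2 n8 (1): add — endpoints in different components.
n3 n8 (1): add — endpoints in different components.
n4 n8 (5): add — endpoints in different components.
n3 n9 (6): add — endpoints in different components.
MST edges: n2 n8, n3 n8, n4 n8, n3 n9; total weight 1+1+5+6 = 13.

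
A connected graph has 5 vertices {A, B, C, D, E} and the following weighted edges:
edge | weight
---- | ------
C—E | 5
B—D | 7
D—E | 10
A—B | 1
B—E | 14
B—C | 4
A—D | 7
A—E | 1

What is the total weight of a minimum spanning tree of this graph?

13

Kruskal: consider edges lightest-first.
A—B (1): add. Components now {A,B} {C} {D} {E}
A—E (1): add. Components now {A,B,E} {C} {D}
B—C (4): add. Components now {A,B,C,E} {D}
C—E (5): skip — C and E already connected.
A—D (7): add. Components now {A,B,C,D,E}
MST edges: A—B, A—E, B—C, A—D; total weight 1+1+4+7 = 13.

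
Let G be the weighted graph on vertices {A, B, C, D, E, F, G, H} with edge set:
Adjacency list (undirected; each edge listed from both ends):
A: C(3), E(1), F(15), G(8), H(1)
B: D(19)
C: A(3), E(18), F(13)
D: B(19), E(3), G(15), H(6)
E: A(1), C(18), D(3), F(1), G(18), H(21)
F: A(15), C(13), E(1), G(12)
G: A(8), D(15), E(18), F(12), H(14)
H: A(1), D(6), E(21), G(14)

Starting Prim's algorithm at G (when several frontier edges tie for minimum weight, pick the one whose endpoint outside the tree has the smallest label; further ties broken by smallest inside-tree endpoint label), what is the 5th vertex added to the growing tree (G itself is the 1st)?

Prim, starting at G.
Step 1: cheapest edge leaving the tree is A G (8); add A.
Step 2: cheapest edge leaving the tree is A E (1); add E.
Step 3: cheapest edge leaving the tree is E F (1); add F.
Step 4: cheapest edge leaving the tree is A H (1); add H.
Step 5: cheapest edge leaving the tree is A C (3); add C.
Step 6: cheapest edge leaving the tree is D E (3); add D.
Step 7: cheapest edge leaving the tree is B D (19); add B.
Vertex order: G, A, E, F, H, C, D, B. The 5th vertex is H.

H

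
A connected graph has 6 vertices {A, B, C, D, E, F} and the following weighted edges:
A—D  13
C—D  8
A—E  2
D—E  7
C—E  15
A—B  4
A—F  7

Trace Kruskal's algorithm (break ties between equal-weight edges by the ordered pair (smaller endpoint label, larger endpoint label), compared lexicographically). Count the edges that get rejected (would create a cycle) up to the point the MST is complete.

Sort edges by weight, then run Kruskal:
A—E (2): add. Components now {A,E} {B} {C} {D} {F}
A—B (4): add. Components now {A,B,E} {C} {D} {F}
A—F (7): add. Components now {A,B,E,F} {C} {D}
D—E (7): add. Components now {A,B,D,E,F} {C}
C—D (8): add. Components now {A,B,C,D,E,F}
Edges rejected before the tree was complete: 0.

0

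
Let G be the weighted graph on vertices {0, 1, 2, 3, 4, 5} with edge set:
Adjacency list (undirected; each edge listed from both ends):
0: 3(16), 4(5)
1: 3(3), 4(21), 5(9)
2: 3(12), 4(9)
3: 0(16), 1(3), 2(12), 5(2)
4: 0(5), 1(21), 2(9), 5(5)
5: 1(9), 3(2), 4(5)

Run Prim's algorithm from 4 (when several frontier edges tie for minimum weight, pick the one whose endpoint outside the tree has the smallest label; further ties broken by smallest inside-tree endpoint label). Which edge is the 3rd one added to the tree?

Prim's algorithm from 4:
Step 1: cheapest edge leaving the tree is 0 4 (5); add 0.
Step 2: cheapest edge leaving the tree is 4 5 (5); add 5.
Step 3: cheapest edge leaving the tree is 3 5 (2); add 3.
Step 4: cheapest edge leaving the tree is 1 3 (3); add 1.
Step 5: cheapest edge leaving the tree is 2 4 (9); add 2.
The 3rd edge added is 3 5.

3-5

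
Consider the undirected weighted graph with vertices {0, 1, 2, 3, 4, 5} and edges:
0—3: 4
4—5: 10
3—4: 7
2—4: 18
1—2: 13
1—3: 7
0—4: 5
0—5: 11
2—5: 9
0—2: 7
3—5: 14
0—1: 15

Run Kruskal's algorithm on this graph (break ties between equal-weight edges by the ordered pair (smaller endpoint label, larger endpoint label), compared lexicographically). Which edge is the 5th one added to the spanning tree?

Kruskal: consider edges lightest-first.
0—3 (4): add — endpoints in different components.
0—4 (5): add — endpoints in different components.
0—2 (7): add — endpoints in different components.
1—3 (7): add — endpoints in different components.
3—4 (7): skip — 3 and 4 already connected.
2—5 (9): add — endpoints in different components.
The 5th edge added is 2—5.

2-5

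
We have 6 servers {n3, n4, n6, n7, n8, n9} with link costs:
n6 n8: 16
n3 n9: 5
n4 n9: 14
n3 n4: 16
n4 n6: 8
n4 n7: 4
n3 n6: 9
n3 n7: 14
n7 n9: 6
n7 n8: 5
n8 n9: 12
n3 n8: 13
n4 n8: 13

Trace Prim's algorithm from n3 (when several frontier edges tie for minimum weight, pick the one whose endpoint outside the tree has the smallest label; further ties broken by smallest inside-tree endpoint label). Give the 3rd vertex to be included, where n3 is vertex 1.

Grow the tree from n3 using Prim:
Step 1: cheapest edge leaving the tree is n3 n9 (5); add n9.
Step 2: cheapest edge leaving the tree is n7 n9 (6); add n7.
Step 3: cheapest edge leaving the tree is n4 n7 (4); add n4.
Step 4: cheapest edge leaving the tree is n7 n8 (5); add n8.
Step 5: cheapest edge leaving the tree is n4 n6 (8); add n6.
Vertex order: n3, n9, n7, n4, n8, n6. The 3rd vertex is n7.

n7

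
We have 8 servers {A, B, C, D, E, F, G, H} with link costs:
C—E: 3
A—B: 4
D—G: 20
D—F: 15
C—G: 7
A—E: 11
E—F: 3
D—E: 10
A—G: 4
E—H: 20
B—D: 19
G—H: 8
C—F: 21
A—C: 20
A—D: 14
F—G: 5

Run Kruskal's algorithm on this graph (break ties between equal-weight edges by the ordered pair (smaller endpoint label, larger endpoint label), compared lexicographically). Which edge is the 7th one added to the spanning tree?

D-E

Kruskal: consider edges lightest-first.
C—E (3): add — endpoints in different components.
E—F (3): add — endpoints in different components.
A—B (4): add — endpoints in different components.
A—G (4): add — endpoints in different components.
F—G (5): add — endpoints in different components.
C—G (7): skip — C and G already connected.
G—H (8): add — endpoints in different components.
D—E (10): add — endpoints in different components.
The 7th edge added is D—E.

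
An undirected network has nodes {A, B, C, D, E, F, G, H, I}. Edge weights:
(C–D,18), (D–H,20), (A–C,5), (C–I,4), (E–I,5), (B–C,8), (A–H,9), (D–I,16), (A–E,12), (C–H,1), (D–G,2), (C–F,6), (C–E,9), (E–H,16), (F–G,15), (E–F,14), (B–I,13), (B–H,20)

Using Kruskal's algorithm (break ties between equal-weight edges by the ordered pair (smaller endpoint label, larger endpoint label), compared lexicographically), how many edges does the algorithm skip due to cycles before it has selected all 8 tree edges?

Kruskal's algorithm — process edges by increasing weight (ties by edge label):
C–H (1): add — endpoints in different components.
D–G (2): add — endpoints in different components.
C–I (4): add — endpoints in different components.
A–C (5): add — endpoints in different components.
E–I (5): add — endpoints in different components.
C–F (6): add — endpoints in different components.
B–C (8): add — endpoints in different components.
A–H (9): skip — A and H already connected.
C–E (9): skip — C and E already connected.
A–E (12): skip — A and E already connected.
B–I (13): skip — B and I already connected.
E–F (14): skip — E and F already connected.
F–G (15): add — endpoints in different components.
Edges rejected before the tree was complete: 5.

5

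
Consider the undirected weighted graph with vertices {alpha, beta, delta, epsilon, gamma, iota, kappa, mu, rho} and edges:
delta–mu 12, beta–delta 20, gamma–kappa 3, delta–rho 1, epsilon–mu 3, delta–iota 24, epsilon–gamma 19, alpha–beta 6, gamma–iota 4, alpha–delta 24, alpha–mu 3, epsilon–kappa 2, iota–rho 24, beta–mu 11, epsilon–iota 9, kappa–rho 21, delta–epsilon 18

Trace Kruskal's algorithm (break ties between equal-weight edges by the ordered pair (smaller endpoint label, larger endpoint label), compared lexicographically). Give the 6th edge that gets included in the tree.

gamma-iota

Kruskal's algorithm — process edges by increasing weight (ties by edge label):
delta–rho (1): add — endpoints in different components.
epsilon–kappa (2): add — endpoints in different components.
alpha–mu (3): add — endpoints in different components.
epsilon–mu (3): add — endpoints in different components.
gamma–kappa (3): add — endpoints in different components.
gamma–iota (4): add — endpoints in different components.
alpha–beta (6): add — endpoints in different components.
epsilon–iota (9): skip — iota and epsilon already connected.
beta–mu (11): skip — beta and mu already connected.
delta–mu (12): add — endpoints in different components.
The 6th edge added is gamma–iota.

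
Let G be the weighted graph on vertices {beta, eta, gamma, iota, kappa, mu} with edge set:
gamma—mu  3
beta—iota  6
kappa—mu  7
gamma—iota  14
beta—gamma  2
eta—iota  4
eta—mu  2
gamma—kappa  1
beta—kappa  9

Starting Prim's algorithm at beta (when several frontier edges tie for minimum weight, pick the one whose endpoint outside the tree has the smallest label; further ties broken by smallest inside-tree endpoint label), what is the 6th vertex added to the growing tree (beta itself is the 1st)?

Prim's algorithm from beta:
Step 1: cheapest edge leaving the tree is beta—gamma (2); add gamma.
Step 2: cheapest edge leaving the tree is gamma—kappa (1); add kappa.
Step 3: cheapest edge leaving the tree is gamma—mu (3); add mu.
Step 4: cheapest edge leaving the tree is eta—mu (2); add eta.
Step 5: cheapest edge leaving the tree is eta—iota (4); add iota.
Vertex order: beta, gamma, kappa, mu, eta, iota. The 6th vertex is iota.

iota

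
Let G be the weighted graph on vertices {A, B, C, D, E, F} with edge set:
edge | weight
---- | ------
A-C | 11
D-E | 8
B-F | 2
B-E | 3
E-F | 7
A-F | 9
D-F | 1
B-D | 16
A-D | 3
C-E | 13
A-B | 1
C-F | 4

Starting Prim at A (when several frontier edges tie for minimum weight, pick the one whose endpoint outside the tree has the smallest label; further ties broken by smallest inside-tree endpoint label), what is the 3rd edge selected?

Grow the tree from A using Prim:
Step 1: frontier [A-B 1, A-D 3, A-F 9, A-C 11] → take A-B (1); add B.
Step 2: frontier [A-D 3, A-F 9, A-C 11, B-F 2, B-E 3, B-D 16] → take B-F (2); add F.
Step 3: frontier [A-D 3, A-C 11, B-E 3, B-D 16, D-F 1, C-F 4, E-F 7] → take D-F (1); add D.
Step 4: frontier [A-C 11, B-E 3, D-E 8, C-F 4, E-F 7] → take B-E (3); add E.
Step 5: frontier [A-C 11, C-E 13, C-F 4] → take C-F (4); add C.
The 3rd edge added is D-F.

D-F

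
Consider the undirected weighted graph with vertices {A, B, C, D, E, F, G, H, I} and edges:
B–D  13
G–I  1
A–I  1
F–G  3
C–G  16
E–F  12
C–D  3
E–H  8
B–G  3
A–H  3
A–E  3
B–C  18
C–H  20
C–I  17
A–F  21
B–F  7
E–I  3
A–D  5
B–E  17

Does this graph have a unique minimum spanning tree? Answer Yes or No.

No

Sort edges by weight, then run Kruskal:
A–I (1): add — endpoints in different components.
G–I (1): add — endpoints in different components.
A–E (3): add — endpoints in different components.
A–H (3): add — endpoints in different components.
B–G (3): add — endpoints in different components.
C–D (3): add — endpoints in different components.
E–I (3): skip — E and I already connected.
F–G (3): add — endpoints in different components.
A–D (5): add — endpoints in different components.
Non-tree edge E–I has weight 3, equal to the heaviest edge on its tree cycle — swapping gives another MST of the same weight. Not unique.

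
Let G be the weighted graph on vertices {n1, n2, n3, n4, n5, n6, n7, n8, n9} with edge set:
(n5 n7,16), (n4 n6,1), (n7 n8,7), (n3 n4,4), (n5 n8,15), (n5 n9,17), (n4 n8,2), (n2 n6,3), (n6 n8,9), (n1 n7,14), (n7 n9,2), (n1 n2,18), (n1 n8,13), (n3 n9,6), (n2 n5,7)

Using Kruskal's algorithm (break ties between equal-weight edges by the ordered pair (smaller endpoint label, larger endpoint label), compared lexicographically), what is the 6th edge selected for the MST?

Kruskal's algorithm — process edges by increasing weight (ties by edge label):
n4 n6 (1): add — endpoints in different components.
n4 n8 (2): add — endpoints in different components.
n7 n9 (2): add — endpoints in different components.
n2 n6 (3): add — endpoints in different components.
n3 n4 (4): add — endpoints in different components.
n3 n9 (6): add — endpoints in different components.
n2 n5 (7): add — endpoints in different components.
n7 n8 (7): skip — n7 and n8 already connected.
n6 n8 (9): skip — n8 and n6 already connected.
n1 n8 (13): add — endpoints in different components.
The 6th edge added is n3 n9.

n3-n9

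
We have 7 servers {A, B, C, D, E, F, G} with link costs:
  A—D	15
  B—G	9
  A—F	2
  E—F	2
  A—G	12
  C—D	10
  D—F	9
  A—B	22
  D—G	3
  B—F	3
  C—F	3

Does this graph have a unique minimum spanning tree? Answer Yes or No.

No

Sort edges by weight, then run Kruskal:
A—F (2): add — endpoints in different components.
E—F (2): add — endpoints in different components.
B—F (3): add — endpoints in different components.
C—F (3): add — endpoints in different components.
D—G (3): add — endpoints in different components.
B—G (9): add — endpoints in different components.
Non-tree edge D—F has weight 9, equal to the heaviest edge on its tree cycle — swapping gives another MST of the same weight. Not unique.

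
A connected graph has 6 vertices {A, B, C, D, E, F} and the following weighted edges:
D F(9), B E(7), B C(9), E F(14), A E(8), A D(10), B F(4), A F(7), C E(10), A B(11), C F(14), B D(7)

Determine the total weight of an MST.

34

Grow the tree from D using Prim:
Step 1: frontier [B D 7, D F 9, A D 10] → take B D (7); add B.
Step 2: frontier [B F 4, B E 7, B C 9, A B 11, D F 9, A D 10] → take B F (4); add F.
Step 3: frontier [B E 7, B C 9, A B 11, A D 10, A F 7, C F 14, E F 14] → take A F (7); add A.
Step 4: frontier [A E 8, B E 7, B C 9, C F 14, E F 14] → take B E (7); add E.
Step 5: frontier [B C 9, C E 10, C F 14] → take B C (9); add C.
MST edges: B D, B F, A F, B E, B C; total weight 7+4+7+7+9 = 34.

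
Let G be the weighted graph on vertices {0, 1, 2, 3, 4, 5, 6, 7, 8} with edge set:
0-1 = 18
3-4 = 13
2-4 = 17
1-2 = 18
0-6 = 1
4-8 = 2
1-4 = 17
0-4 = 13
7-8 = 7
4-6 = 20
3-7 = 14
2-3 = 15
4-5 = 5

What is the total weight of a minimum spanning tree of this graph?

73

Sort edges by weight, then run Kruskal:
0-6 (1): add — endpoints in different components.
4-8 (2): add — endpoints in different components.
4-5 (5): add — endpoints in different components.
7-8 (7): add — endpoints in different components.
0-4 (13): add — endpoints in different components.
3-4 (13): add — endpoints in different components.
3-7 (14): skip — 3 and 7 already connected.
2-3 (15): add — endpoints in different components.
1-4 (17): add — endpoints in different components.
MST edges: 0-6, 4-8, 4-5, 7-8, 0-4, 3-4, 2-3, 1-4; total weight 1+2+5+7+13+13+15+17 = 73.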